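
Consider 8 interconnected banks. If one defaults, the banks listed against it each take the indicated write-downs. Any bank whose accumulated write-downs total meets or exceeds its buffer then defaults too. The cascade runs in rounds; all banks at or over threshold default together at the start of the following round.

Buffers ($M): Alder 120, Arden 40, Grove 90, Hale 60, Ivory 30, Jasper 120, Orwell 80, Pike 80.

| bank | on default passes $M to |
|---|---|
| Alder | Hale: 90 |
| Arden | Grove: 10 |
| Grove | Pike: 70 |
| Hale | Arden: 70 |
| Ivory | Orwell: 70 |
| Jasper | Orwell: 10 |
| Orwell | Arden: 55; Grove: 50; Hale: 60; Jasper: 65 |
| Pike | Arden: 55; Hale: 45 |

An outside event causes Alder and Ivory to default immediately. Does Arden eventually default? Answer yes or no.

yes

Round 1 — Alder, Ivory default (initial).
  Hale: +90 → 90 ≥ 60
  Orwell: +70 → 70 < 80
Round 2 — Hale defaults.
  Arden: +70 → 70 ≥ 40
Round 3 — Arden defaults.
  Grove: +10 → 10 < 90
No further defaults.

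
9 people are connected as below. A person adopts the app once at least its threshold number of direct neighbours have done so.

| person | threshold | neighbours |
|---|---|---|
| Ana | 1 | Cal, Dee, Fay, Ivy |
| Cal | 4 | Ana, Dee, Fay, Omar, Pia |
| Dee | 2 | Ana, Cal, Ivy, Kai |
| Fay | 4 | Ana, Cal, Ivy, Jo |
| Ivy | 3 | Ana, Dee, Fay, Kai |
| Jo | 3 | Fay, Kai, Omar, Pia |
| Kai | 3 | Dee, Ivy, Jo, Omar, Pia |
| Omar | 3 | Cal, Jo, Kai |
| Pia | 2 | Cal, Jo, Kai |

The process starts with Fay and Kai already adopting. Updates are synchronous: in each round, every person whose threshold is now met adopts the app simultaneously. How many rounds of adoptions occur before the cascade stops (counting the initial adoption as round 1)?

3

Round 1 — Fay, Kai adopt the app (initial).
Round 2 — checking thresholds:
  Ana: 1 of 4 neighbours ≥ 1, adopts the app.
  Cal: 1 of 5 neighbours < 4, holds.
  Dee: 1 of 4 neighbours < 2, holds.
  Ivy: 2 of 4 neighbours < 3, holds.
  Jo: 2 of 4 neighbours < 3, holds.
  Omar: 1 of 3 neighbours < 3, holds.
  Pia: 1 of 3 neighbours < 2, holds.
Round 3 — checking thresholds:
  Cal: 2 of 5 neighbours < 4, holds.
  Dee: 2 of 4 neighbours ≥ 2, adopts the app.
  Ivy: 3 of 4 neighbours ≥ 3, adopts the app.
  Jo: 2 of 4 neighbours < 3, holds.
  Omar: 1 of 3 neighbours < 3, holds.
  Pia: 1 of 3 neighbours < 2, holds.
Round 4 — no new adoptions; cascade stops.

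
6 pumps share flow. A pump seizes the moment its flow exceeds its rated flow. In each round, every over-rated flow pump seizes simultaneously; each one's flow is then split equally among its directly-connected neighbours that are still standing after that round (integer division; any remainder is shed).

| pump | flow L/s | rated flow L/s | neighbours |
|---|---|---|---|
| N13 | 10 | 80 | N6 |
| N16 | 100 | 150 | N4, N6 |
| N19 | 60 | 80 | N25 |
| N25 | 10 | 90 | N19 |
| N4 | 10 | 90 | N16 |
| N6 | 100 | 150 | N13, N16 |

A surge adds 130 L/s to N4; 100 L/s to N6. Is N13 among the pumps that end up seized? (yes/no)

Round 1 — N4 at 140 > 90; N6 at 200 > 150. N4, N6 seize.
  N4 sheds 140 L/s to N16: 140 each.
    N16: 100+140 = 240 > 150
  N6 sheds 200 L/s to N13, N16: 100 each.
    N13: 10+100 = 110 > 80
    N16: 240+100 = 340 > 150
Round 2 — N13, N16 seize.
  N13 sheds 110 L/s: no online neighbours, lost.
  N16 sheds 340 L/s: no online neighbours, lost.
No further seizures.

yes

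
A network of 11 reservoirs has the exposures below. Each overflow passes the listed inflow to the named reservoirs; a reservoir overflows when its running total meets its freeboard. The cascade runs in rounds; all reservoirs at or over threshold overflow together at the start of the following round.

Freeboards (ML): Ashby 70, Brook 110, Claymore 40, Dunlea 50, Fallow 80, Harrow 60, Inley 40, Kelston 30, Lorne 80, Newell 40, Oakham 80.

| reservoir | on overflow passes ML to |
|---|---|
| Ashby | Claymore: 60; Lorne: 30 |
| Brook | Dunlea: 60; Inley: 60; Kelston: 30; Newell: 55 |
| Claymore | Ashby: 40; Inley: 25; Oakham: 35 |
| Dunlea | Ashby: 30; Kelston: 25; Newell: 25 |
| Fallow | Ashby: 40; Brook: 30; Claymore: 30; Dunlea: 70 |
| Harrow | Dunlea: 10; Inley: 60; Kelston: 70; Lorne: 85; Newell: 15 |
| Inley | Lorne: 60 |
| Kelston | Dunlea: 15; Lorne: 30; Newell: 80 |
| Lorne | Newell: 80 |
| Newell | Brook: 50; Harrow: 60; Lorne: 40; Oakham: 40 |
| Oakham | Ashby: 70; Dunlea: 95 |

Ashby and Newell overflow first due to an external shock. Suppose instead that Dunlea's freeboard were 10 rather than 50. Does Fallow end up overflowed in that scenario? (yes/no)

no

With Dunlea's freeboard at 10:
Round 1 — Ashby, Newell overflow (initial).
  Brook: +50 → 50 < 110
  Claymore: +60 → 60 ≥ 40
  Harrow: +60 → 60 ≥ 60
  Lorne: +30+40 → 70 < 80
  Oakham: +40 → 40 < 80
Round 2 — Claymore, Harrow overflow.
  Dunlea: +10 → 10 ≥ 10
  Inley: +25+60 → 85 ≥ 40
  Kelston: +70 → 70 ≥ 30
  Lorne: +85 → 155 ≥ 80
  Oakham: +35 → 75 < 80
Round 3 — Dunlea, Inley, Kelston, Lorne overflow.
No further overflows.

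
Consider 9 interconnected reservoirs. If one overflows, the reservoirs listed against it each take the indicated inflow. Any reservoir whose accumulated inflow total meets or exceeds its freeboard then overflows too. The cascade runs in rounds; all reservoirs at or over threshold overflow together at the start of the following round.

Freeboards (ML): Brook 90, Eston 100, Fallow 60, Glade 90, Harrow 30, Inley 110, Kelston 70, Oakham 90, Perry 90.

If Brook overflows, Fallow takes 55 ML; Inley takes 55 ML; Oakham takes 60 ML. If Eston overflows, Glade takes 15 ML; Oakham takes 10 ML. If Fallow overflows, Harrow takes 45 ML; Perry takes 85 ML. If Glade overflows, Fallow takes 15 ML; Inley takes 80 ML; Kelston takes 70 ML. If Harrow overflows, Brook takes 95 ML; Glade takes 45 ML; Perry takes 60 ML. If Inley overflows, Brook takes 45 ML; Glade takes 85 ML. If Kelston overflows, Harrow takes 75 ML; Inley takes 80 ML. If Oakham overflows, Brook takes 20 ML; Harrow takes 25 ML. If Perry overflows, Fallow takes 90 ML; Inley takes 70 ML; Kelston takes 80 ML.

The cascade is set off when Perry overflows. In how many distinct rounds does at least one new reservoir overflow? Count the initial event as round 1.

4

Round 1 — Perry overflows (initial).
  Fallow: +90 → 90 ≥ 60
  Inley: +70 → 70 < 110
  Kelston: +80 → 80 ≥ 70
Round 2 — Fallow, Kelston overflow.
  Harrow: +45+75 → 120 ≥ 30
  Inley: +80 → 150 ≥ 110
Round 3 — Harrow, Inley overflow.
  Brook: +95+45 → 140 ≥ 90
  Glade: +45+85 → 130 ≥ 90
Round 4 — Brook, Glade overflow.
  Oakham: +60 → 60 < 90
No further overflows.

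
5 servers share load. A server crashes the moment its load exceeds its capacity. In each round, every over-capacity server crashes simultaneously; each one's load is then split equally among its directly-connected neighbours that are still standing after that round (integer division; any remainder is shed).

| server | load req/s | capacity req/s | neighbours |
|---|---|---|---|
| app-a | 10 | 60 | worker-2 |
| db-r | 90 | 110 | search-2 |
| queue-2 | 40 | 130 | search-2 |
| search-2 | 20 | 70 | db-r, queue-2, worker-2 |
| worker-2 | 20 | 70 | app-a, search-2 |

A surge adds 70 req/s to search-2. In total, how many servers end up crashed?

Round 1 — search-2 at 90 > 70. search-2 crashes.
  search-2 sheds 90 req/s to db-r, queue-2, worker-2: 30 each.
    db-r: 90+30 = 120 > 110
    queue-2: 40+30 = 70 ≤ 130
    worker-2: 20+30 = 50 ≤ 70
Round 2 — db-r crashes.
  db-r sheds 120 req/s: no online neighbours, lost.
No further crashes.

2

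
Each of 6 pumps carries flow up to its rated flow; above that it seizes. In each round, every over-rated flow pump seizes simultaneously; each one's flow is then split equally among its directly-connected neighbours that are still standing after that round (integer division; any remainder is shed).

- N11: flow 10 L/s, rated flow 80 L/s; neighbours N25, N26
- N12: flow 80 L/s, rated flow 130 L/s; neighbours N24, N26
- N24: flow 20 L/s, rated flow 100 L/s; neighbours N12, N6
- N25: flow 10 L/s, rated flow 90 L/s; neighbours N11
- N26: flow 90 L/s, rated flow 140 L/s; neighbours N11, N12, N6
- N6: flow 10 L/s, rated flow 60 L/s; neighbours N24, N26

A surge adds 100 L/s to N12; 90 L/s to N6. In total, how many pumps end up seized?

Round 1 — N12 at 180 > 130; N6 at 100 > 60. N12, N6 seize.
  N12 sheds 180 L/s to N24, N26: 90 each.
    N24: 20+90 = 110 > 100
    N26: 90+90 = 180 > 140
  N6 sheds 100 L/s to N24, N26: 50 each.
    N24: 110+50 = 160 > 100
    N26: 180+50 = 230 > 140
Round 2 — N24, N26 seize.
  N24 sheds 160 L/s: no online neighbours, lost.
  N26 sheds 230 L/s to N11: 230 each.
    N11: 10+230 = 240 > 80
Round 3 — N11 seizes.
  N11 sheds 240 L/s to N25: 240 each.
    N25: 10+240 = 250 > 90
Round 4 — N25 seizes.
  N25 sheds 250 L/s: no online neighbours, lost.
No further seizures.

6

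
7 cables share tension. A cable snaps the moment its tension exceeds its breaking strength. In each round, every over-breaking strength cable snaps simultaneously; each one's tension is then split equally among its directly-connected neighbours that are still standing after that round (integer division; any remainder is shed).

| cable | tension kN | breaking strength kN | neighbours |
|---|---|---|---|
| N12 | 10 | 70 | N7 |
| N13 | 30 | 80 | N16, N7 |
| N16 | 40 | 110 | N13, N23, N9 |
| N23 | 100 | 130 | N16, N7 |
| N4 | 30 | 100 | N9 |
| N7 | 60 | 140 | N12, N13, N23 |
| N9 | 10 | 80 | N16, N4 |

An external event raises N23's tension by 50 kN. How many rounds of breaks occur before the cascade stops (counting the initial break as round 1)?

5

Round 1 — N23 at 150 > 130. N23 snaps.
  N23 sheds 150 kN to N16, N7: 75 each.
    N16: 40+75 = 115 > 110
    N7: 60+75 = 135 ≤ 140
Round 2 — N16 snaps.
  N16 sheds 115 kN to N13, N9: 57 each (1 lost).
    N13: 30+57 = 87 > 80
    N9: 10+57 = 67 ≤ 80
Round 3 — N13 snaps.
  N13 sheds 87 kN to N7: 87 each.
    N7: 135+87 = 222 > 140
Round 4 — N7 snaps.
  N7 sheds 222 kN to N12: 222 each.
    N12: 10+222 = 232 > 70
Round 5 — N12 snaps.
  N12 sheds 232 kN: no online neighbours, lost.
No further breaks.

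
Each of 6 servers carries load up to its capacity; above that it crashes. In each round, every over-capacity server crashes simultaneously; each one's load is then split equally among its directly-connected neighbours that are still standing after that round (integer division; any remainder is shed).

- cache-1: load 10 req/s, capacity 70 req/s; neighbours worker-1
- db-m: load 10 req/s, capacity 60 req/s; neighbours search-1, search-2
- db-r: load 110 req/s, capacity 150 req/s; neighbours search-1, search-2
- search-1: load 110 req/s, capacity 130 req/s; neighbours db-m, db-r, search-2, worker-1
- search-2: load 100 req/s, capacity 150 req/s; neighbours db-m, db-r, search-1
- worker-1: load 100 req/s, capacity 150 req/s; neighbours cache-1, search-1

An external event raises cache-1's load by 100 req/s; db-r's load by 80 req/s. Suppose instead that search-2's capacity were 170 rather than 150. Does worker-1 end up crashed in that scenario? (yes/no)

With search-2's capacity at 170:
Round 1 — cache-1 at 110 > 70; db-r at 190 > 150. cache-1, db-r crash.
  cache-1 sheds 110 req/s to worker-1: 110 each.
    worker-1: 100+110 = 210 > 150
  db-r sheds 190 req/s to search-1, search-2: 95 each.
    search-1: 110+95 = 205 > 130
    search-2: 100+95 = 195 > 170
Round 2 — search-1, search-2, worker-1 crash.
  search-1 sheds 205 req/s to db-m: 205 each.
    db-m: 10+205 = 215 > 60
  search-2 sheds 195 req/s to db-m: 195 each.
    db-m: 215+195 = 410 > 60
  worker-1 sheds 210 req/s: no online neighbours, lost.
Round 3 — db-m crashes.
  db-m sheds 410 req/s: no online neighbours, lost.
No further crashes.

yes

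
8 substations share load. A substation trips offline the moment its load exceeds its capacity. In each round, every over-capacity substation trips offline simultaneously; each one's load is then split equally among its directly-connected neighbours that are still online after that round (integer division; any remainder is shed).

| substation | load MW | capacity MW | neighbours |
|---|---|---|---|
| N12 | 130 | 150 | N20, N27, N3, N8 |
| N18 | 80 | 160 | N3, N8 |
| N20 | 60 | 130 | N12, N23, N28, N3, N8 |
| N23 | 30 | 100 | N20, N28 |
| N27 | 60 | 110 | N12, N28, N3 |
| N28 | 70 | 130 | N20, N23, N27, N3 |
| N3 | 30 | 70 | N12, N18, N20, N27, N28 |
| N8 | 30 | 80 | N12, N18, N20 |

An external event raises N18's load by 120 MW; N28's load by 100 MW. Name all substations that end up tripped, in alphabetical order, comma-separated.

N12, N18, N20, N23, N27, N28, N3, N8

Round 1 — N18 at 200 > 160; N28 at 170 > 130. N18, N28 trip offline.
  N18 sheds 200 MW to N3, N8: 100 each.
    N3: 30+100 = 130 > 70
    N8: 30+100 = 130 > 80
  N28 sheds 170 MW to N20, N23, N27, N3: 42 each (2 lost).
    N20: 60+42 = 102 ≤ 130
    N23: 30+42 = 72 ≤ 100
    N27: 60+42 = 102 ≤ 110
    N3: 130+42 = 172 > 70
Round 2 — N3, N8 trip offline.
  N3 sheds 172 MW to N12, N20, N27: 57 each (1 lost).
    N12: 130+57 = 187 > 150
    N20: 102+57 = 159 > 130
    N27: 102+57 = 159 > 110
  N8 sheds 130 MW to N12, N20: 65 each.
    N12: 187+65 = 252 > 150
    N20: 159+65 = 224 > 130
Round 3 — N12, N20, N27 trip offline.
  N12 sheds 252 MW: no online neighbours, lost.
  N20 sheds 224 MW to N23: 224 each.
    N23: 72+224 = 296 > 100
  N27 sheds 159 MW: no online neighbours, lost.
Round 4 — N23 trips offline.
  N23 sheds 296 MW: no online neighbours, lost.
No further trips.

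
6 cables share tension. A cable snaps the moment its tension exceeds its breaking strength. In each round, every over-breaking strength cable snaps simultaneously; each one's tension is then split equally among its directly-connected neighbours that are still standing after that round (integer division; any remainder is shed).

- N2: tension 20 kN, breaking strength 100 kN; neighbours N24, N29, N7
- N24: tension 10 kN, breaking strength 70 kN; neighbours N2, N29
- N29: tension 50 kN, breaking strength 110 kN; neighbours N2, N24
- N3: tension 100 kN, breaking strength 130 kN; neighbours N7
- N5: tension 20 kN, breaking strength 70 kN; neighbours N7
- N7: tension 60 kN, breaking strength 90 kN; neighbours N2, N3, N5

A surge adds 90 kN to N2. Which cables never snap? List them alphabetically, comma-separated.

N24, N29, N5

Round 1 — N2 at 110 > 100. N2 snaps.
  N2 sheds 110 kN to N24, N29, N7: 36 each (2 lost).
    N24: 10+36 = 46 ≤ 70
    N29: 50+36 = 86 ≤ 110
    N7: 60+36 = 96 > 90
Round 2 — N7 snaps.
  N7 sheds 96 kN to N3, N5: 48 each.
    N3: 100+48 = 148 > 130
    N5: 20+48 = 68 ≤ 70
Round 3 — N3 snaps.
  N3 sheds 148 kN: no online neighbours, lost.
No further breaks.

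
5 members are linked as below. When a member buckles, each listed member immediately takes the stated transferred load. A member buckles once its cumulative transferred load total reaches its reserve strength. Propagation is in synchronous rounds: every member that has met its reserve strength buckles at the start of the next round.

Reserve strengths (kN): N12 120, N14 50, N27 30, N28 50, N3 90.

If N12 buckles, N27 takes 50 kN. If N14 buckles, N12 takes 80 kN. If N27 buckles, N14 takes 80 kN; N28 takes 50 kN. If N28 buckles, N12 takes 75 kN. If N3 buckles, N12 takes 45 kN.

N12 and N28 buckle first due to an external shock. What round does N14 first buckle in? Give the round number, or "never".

3

Round 1 — N12, N28 buckle (initial).
  N27: +50 → 50 ≥ 30
Round 2 — N27 buckles.
  N14: +80 → 80 ≥ 50
Round 3 — N14 buckles.
No further bucklings.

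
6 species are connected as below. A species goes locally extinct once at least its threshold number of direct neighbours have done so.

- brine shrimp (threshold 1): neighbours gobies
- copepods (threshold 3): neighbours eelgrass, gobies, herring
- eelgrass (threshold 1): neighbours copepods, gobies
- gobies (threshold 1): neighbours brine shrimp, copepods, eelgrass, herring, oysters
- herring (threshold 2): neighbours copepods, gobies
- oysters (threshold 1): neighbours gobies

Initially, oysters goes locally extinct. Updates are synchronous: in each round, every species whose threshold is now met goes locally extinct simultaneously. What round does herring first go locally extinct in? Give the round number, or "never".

Round 1 — oysters goes locally extinct (initial).
Round 2 — checking thresholds:
  gobies: 1 of 5 neighbours ≥ 1, goes locally extinct.
Round 3 — checking thresholds:
  brine shrimp: 1 of 1 neighbours ≥ 1, goes locally extinct.
  copepods: 1 of 3 neighbours < 3, not yet.
  eelgrass: 1 of 2 neighbours ≥ 1, goes locally extinct.
  herring: 1 of 2 neighbours < 2, not yet.
Round 4 — no new extinctions; cascade stops.

never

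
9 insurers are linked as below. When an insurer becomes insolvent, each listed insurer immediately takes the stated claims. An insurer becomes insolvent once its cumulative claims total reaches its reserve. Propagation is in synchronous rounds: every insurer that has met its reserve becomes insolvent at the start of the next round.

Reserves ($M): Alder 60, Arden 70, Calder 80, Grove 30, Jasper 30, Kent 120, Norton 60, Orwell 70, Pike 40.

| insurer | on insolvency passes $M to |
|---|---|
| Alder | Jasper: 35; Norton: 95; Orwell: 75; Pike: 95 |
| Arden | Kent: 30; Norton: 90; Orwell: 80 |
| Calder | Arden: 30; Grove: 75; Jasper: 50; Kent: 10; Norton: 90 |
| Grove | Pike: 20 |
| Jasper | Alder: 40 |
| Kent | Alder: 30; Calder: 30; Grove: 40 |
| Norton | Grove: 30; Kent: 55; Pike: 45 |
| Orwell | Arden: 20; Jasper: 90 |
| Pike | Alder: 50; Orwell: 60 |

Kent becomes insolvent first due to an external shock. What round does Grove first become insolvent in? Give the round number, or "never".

2

Round 1 — Kent becomes insolvent (initial).
  Alder: +30 → 30 < 60
  Calder: +30 → 30 < 80
  Grove: +40 → 40 ≥ 30
Round 2 — Grove becomes insolvent.
  Pike: +20 → 20 < 40
No further insolvencies.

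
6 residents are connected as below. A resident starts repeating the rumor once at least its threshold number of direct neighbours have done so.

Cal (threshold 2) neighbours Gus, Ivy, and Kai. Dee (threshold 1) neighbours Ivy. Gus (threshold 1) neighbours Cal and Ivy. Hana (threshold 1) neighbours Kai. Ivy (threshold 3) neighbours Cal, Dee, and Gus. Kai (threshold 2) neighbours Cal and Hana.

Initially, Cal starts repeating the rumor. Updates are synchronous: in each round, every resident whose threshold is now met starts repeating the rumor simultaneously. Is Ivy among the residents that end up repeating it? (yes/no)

no

Round 1 — Cal starts repeating the rumor (initial).
Round 2 — checking thresholds:
  Gus: 1 of 2 neighbours ≥ 1, starts repeating the rumor.
  Ivy: 1 of 3 neighbours < 3, below threshold.
  Kai: 1 of 2 neighbours < 2, below threshold.
Round 3 — no new spreads; cascade stops.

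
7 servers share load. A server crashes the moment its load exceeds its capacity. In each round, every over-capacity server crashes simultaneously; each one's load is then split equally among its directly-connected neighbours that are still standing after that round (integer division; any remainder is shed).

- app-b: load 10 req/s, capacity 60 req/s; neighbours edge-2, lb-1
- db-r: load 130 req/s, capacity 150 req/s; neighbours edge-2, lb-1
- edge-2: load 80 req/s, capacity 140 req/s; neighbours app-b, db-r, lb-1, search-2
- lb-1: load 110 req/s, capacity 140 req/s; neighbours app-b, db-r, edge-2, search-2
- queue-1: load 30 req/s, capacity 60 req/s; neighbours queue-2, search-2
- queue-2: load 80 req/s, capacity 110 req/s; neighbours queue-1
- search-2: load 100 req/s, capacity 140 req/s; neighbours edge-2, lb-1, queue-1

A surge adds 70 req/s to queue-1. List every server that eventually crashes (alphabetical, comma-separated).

Round 1 — queue-1 at 100 > 60. queue-1 crashes.
  queue-1 sheds 100 req/s to queue-2, search-2: 50 each.
    queue-2: 80+50 = 130 > 110
    search-2: 100+50 = 150 > 140
Round 2 — queue-2, search-2 crash.
  queue-2 sheds 130 req/s: no online neighbours, lost.
  search-2 sheds 150 req/s to edge-2, lb-1: 75 each.
    edge-2: 80+75 = 155 > 140
    lb-1: 110+75 = 185 > 140
Round 3 — edge-2, lb-1 crash.
  edge-2 sheds 155 req/s to app-b, db-r: 77 each (1 lost).
    app-b: 10+77 = 87 > 60
    db-r: 130+77 = 207 > 150
  lb-1 sheds 185 req/s to app-b, db-r: 92 each (1 lost).
    app-b: 87+92 = 179 > 60
    db-r: 207+92 = 299 > 150
Round 4 — app-b, db-r crash.
  app-b sheds 179 req/s: no online neighbours, lost.
  db-r sheds 299 req/s: no online neighbours, lost.
No further crashes.

app-b, db-r, edge-2, lb-1, queue-1, queue-2, search-2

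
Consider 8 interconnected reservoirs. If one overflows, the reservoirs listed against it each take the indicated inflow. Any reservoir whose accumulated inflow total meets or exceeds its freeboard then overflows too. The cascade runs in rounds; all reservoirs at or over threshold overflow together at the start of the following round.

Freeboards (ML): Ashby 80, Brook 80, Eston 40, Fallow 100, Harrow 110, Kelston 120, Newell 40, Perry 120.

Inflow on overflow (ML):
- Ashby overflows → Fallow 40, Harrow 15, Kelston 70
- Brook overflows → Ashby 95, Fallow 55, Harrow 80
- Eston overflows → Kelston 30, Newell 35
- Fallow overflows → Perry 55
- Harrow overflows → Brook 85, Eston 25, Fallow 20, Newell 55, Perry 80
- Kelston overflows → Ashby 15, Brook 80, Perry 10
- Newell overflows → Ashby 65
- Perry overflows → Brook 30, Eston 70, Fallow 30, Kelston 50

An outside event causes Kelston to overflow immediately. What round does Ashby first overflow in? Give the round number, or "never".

3

Round 1 — Kelston overflows (initial).
  Ashby: +15 → 15 < 80
  Brook: +80 → 80 ≥ 80
  Perry: +10 → 10 < 120
Round 2 — Brook overflows.
  Ashby: +95 → 110 ≥ 80
  Fallow: +55 → 55 < 100
  Harrow: +80 → 80 < 110
Round 3 — Ashby overflows.
  Fallow: +40 → 95 < 100
  Harrow: +15 → 95 < 110
No further overflows.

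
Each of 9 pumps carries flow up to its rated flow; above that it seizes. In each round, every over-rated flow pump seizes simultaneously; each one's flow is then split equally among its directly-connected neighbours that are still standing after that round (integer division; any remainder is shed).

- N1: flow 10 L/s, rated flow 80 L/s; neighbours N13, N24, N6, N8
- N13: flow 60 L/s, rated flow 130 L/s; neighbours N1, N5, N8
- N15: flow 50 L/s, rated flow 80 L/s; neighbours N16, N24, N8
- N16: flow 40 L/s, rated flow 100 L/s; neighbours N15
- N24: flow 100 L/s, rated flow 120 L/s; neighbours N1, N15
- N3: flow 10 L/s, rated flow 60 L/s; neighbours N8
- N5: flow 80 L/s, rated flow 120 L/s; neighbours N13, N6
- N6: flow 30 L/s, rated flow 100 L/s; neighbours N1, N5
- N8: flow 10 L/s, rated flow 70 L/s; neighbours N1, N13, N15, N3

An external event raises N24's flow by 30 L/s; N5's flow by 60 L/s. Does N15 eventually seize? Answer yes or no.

yes

Round 1 — N24 at 130 > 120; N5 at 140 > 120. N24, N5 seize.
  N24 sheds 130 L/s to N1, N15: 65 each.
    N1: 10+65 = 75 ≤ 80
    N15: 50+65 = 115 > 80
  N5 sheds 140 L/s to N13, N6: 70 each.
    N13: 60+70 = 130 ≤ 130
    N6: 30+70 = 100 ≤ 100
Round 2 — N15 seizes.
  N15 sheds 115 L/s to N16, N8: 57 each (1 lost).
    N16: 40+57 = 97 ≤ 100
    N8: 10+57 = 67 ≤ 70
No further seizures.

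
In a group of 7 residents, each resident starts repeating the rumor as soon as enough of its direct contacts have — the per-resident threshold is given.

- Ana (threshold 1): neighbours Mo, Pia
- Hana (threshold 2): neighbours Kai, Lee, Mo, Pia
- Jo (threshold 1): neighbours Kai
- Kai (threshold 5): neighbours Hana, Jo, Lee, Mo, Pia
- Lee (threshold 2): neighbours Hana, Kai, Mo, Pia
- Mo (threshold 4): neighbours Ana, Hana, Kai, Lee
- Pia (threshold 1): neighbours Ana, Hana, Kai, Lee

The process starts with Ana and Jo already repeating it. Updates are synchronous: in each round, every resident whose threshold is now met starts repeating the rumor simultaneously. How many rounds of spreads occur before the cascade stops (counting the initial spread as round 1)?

2

Round 1 — Ana, Jo start repeating the rumor (initial).
Round 2 — checking thresholds:
  Kai: 1 of 5 neighbours < 5, below threshold.
  Mo: 1 of 4 neighbours < 4, below threshold.
  Pia: 1 of 4 neighbours ≥ 1, starts repeating the rumor.
Round 3 — no new spreads; cascade stops.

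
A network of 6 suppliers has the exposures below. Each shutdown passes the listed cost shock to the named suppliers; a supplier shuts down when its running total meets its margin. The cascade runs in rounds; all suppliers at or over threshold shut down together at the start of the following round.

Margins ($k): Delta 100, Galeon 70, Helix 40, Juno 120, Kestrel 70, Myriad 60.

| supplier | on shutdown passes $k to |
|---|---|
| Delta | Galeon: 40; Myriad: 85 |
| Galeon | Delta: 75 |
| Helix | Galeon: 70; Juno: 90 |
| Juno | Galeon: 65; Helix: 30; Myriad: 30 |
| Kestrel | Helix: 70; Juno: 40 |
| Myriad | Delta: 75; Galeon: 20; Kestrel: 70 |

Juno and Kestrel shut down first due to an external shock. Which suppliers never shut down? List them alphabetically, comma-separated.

Delta, Myriad

Round 1 — Juno, Kestrel shut down (initial).
  Galeon: +65 → 65 < 70
  Helix: +30+70 → 100 ≥ 40
  Myriad: +30 → 30 < 60
Round 2 — Helix shuts down.
  Galeon: +70 → 135 ≥ 70
Round 3 — Galeon shuts down.
  Delta: +75 → 75 < 100
No further shutdowns.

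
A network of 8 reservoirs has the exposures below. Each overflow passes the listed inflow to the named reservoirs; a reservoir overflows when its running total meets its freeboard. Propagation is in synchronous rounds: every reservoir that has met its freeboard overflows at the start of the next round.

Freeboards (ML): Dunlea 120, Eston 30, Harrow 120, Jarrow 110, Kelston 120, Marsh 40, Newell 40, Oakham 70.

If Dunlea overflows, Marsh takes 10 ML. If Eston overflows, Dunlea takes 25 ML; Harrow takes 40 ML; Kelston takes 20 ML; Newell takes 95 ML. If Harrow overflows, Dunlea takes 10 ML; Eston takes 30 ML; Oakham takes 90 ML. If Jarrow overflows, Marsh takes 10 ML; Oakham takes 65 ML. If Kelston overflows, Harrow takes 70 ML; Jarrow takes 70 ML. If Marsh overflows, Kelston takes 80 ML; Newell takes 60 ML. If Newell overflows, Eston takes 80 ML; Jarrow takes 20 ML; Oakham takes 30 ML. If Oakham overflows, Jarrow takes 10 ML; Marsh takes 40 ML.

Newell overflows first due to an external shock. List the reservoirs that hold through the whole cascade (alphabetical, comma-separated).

Dunlea, Harrow, Jarrow, Kelston, Marsh, Oakham

Round 1 — Newell overflows (initial).
  Eston: +80 → 80 ≥ 30
  Jarrow: +20 → 20 < 110
  Oakham: +30 → 30 < 70
Round 2 — Eston overflows.
  Dunlea: +25 → 25 < 120
  Harrow: +40 → 40 < 120
  Kelston: +20 → 20 < 120
No further overflows.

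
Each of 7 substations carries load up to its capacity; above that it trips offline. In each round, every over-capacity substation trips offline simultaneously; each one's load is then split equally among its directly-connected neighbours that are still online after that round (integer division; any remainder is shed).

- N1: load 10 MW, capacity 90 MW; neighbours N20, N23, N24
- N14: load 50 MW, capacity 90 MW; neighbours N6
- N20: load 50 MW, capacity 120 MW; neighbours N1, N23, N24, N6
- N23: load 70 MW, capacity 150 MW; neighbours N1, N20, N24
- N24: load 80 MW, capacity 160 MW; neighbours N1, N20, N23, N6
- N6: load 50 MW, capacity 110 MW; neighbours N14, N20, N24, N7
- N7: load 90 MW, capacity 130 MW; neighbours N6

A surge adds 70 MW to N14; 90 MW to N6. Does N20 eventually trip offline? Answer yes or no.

Round 1 — N14 at 120 > 90; N6 at 140 > 110. N14, N6 trip offline.
  N14 sheds 120 MW: no online neighbours, lost.
  N6 sheds 140 MW to N20, N24, N7: 46 each (2 lost).
    N20: 50+46 = 96 ≤ 120
    N24: 80+46 = 126 ≤ 160
    N7: 90+46 = 136 > 130
Round 2 — N7 trips offline.
  N7 sheds 136 MW: no online neighbours, lost.
No further trips.

no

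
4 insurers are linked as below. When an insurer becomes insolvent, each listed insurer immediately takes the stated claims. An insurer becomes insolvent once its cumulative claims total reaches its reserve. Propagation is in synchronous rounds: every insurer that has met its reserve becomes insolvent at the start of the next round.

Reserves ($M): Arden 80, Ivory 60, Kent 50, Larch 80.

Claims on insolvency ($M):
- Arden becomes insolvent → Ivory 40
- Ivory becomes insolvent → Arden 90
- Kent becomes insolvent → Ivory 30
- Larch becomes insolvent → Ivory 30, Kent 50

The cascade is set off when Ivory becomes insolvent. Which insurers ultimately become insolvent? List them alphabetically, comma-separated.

Arden, Ivory

Round 1 — Ivory becomes insolvent (initial).
  Arden: +90 → 90 ≥ 80
Round 2 — Arden becomes insolvent.
No further insolvencies.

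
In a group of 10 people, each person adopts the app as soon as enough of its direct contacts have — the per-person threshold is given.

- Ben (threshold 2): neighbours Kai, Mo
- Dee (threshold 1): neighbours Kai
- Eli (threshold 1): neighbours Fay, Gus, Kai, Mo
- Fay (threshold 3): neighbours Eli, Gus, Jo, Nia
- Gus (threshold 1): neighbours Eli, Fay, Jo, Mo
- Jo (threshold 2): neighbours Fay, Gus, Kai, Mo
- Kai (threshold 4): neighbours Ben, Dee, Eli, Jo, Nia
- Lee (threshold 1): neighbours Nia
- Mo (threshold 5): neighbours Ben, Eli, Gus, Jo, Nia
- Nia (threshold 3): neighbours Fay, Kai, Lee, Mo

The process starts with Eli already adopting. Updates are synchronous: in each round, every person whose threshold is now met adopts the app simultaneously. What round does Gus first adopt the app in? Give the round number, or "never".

Round 1 — Eli adopts the app (initial).
Round 2 — checking thresholds:
  Fay: 1 of 4 neighbours < 3, holds.
  Gus: 1 of 4 neighbours ≥ 1, adopts the app.
  Kai: 1 of 5 neighbours < 4, holds.
  Mo: 1 of 5 neighbours < 5, holds.
Round 3 — no new adoptions; cascade stops.

2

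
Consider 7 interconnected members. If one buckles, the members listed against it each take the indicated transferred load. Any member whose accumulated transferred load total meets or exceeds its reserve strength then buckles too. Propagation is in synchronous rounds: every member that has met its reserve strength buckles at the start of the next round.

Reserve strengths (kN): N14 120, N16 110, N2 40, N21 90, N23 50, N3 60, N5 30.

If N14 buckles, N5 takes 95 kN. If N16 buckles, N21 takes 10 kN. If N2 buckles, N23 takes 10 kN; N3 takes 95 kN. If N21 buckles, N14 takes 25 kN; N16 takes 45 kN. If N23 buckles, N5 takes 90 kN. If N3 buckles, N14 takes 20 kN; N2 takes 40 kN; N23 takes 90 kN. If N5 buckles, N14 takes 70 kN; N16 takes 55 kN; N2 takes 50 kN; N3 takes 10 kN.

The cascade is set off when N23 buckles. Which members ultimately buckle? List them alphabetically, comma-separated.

Round 1 — N23 buckles (initial).
  N5: +90 → 90 ≥ 30
Round 2 — N5 buckles.
  N14: +70 → 70 < 120
  N16: +55 → 55 < 110
  N2: +50 → 50 ≥ 40
  N3: +10 → 10 < 60
Round 3 — N2 buckles.
  N3: +95 → 105 ≥ 60
Round 4 — N3 buckles.
  N14: +20 → 90 < 120
No further bucklings.

N2, N23, N3, N5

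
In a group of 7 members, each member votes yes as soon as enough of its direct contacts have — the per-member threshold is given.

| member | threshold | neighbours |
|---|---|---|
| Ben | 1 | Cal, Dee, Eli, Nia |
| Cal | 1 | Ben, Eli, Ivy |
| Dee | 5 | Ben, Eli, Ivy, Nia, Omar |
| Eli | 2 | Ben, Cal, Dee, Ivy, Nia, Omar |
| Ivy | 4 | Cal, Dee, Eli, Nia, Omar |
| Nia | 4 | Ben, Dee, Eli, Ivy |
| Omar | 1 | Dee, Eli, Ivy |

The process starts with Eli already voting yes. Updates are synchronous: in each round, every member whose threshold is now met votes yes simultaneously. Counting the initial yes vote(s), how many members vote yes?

4

Round 1 — Eli votes yes (initial).
Round 2 — checking thresholds:
  Ben: 1 of 4 neighbours ≥ 1, votes yes.
  Cal: 1 of 3 neighbours ≥ 1, votes yes.
  Dee: 1 of 5 neighbours < 5, holds.
  Ivy: 1 of 5 neighbours < 4, holds.
  Nia: 1 of 4 neighbours < 4, holds.
  Omar: 1 of 3 neighbours ≥ 1, votes yes.
Round 3 — no new yes votes; cascade stops.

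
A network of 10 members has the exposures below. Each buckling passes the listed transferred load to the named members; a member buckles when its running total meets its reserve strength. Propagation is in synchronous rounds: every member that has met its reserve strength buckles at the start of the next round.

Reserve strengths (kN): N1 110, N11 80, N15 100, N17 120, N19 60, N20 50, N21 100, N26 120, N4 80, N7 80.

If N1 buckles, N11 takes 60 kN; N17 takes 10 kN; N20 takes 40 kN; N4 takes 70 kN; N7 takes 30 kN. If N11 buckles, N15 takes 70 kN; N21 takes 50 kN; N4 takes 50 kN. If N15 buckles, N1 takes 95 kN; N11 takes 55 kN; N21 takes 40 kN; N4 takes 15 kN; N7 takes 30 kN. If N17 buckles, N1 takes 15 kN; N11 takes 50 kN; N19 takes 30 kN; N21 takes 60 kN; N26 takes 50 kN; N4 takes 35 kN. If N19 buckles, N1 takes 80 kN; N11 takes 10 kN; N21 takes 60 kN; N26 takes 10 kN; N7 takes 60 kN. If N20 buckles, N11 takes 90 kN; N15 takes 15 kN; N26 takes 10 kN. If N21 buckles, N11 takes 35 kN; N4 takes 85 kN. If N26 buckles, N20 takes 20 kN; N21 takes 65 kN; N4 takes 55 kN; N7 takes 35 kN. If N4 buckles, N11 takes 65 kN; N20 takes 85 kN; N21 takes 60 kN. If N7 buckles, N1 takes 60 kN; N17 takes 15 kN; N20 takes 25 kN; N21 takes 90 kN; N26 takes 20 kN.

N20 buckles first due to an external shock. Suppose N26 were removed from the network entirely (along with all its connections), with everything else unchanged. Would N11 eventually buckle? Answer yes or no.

yes

With N26 removed:
Round 1 — N20 buckles (initial).
  N11: +90 → 90 ≥ 80
  N15: +15 → 15 < 100
Round 2 — N11 buckles.
  N15: +70 → 85 < 100
  N21: +50 → 50 < 100
  N4: +50 → 50 < 80
No further bucklings.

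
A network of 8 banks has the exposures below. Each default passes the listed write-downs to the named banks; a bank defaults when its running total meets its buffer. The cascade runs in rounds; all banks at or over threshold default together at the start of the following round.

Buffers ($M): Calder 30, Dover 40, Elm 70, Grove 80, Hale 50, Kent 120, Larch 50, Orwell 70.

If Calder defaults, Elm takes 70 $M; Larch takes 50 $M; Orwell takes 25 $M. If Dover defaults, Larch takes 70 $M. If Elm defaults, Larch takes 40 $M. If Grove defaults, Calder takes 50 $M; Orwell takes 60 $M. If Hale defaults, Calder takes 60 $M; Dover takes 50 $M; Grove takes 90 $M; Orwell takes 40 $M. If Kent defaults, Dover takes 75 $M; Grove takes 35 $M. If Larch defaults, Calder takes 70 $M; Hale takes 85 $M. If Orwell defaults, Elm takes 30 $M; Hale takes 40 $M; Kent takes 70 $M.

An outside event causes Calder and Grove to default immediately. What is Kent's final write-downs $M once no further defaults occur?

Round 1 — Calder, Grove default (initial).
  Elm: +70 → 70 ≥ 70
  Larch: +50 → 50 ≥ 50
  Orwell: +25+60 → 85 ≥ 70
Round 2 — Elm, Larch, Orwell default.
  Hale: +85+40 → 125 ≥ 50
  Kent: +70 → 70 < 120
Round 3 — Hale defaults.
  Dover: +50 → 50 ≥ 40
Round 4 — Dover defaults.
No further defaults.

70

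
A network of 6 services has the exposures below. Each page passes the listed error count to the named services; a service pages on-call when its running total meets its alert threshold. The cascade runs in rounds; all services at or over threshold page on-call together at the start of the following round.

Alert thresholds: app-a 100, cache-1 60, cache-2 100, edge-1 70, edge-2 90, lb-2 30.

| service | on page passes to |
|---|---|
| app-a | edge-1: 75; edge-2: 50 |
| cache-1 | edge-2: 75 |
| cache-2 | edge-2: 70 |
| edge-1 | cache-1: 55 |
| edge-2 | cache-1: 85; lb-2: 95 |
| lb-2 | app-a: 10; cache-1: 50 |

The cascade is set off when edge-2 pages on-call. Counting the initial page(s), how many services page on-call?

3

Round 1 — edge-2 pages on-call (initial).
  cache-1: +85 → 85 ≥ 60
  lb-2: +95 → 95 ≥ 30
Round 2 — cache-1, lb-2 page on-call.
  app-a: +10 → 10 < 100
No further pages.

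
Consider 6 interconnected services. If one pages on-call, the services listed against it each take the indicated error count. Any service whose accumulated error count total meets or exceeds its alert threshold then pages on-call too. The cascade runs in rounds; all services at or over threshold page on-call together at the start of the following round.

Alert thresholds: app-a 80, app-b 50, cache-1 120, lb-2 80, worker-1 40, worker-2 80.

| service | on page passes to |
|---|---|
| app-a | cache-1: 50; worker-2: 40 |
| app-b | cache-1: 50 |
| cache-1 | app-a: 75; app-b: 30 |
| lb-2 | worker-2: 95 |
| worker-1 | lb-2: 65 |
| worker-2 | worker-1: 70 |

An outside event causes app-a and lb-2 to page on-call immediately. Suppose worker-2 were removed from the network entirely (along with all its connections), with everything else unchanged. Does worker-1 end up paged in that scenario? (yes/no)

With worker-2 removed:
Round 1 — app-a, lb-2 page on-call (initial).
  cache-1: +50 → 50 < 120
No further pages.

no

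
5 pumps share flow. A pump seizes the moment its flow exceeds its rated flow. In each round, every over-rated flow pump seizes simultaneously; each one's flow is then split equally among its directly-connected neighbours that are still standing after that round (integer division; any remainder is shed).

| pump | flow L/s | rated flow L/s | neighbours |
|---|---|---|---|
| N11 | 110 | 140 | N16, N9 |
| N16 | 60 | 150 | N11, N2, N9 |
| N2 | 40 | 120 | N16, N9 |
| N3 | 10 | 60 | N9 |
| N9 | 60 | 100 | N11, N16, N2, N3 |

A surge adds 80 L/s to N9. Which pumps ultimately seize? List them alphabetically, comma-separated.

N11, N16, N2, N9

Round 1 — N9 at 140 > 100. N9 seizes.
  N9 sheds 140 L/s to N11, N16, N2, N3: 35 each.
    N11: 110+35 = 145 > 140
    N16: 60+35 = 95 ≤ 150
    N2: 40+35 = 75 ≤ 120
    N3: 10+35 = 45 ≤ 60
Round 2 — N11 seizes.
  N11 sheds 145 L/s to N16: 145 each.
    N16: 95+145 = 240 > 150
Round 3 — N16 seizes.
  N16 sheds 240 L/s to N2: 240 each.
    N2: 75+240 = 315 > 120
Round 4 — N2 seizes.
  N2 sheds 315 L/s: no online neighbours, lost.
No further seizures.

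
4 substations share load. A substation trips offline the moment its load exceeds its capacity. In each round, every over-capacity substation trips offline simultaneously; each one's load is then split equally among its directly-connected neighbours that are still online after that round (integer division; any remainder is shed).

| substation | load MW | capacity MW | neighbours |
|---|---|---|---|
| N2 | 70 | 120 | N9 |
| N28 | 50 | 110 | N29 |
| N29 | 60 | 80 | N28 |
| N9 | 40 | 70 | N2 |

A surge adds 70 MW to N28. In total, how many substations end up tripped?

2

Round 1 — N28 at 120 > 110. N28 trips offline.
  N28 sheds 120 MW to N29: 120 each.
    N29: 60+120 = 180 > 80
Round 2 — N29 trips offline.
  N29 sheds 180 MW: no online neighbours, lost.
No further trips.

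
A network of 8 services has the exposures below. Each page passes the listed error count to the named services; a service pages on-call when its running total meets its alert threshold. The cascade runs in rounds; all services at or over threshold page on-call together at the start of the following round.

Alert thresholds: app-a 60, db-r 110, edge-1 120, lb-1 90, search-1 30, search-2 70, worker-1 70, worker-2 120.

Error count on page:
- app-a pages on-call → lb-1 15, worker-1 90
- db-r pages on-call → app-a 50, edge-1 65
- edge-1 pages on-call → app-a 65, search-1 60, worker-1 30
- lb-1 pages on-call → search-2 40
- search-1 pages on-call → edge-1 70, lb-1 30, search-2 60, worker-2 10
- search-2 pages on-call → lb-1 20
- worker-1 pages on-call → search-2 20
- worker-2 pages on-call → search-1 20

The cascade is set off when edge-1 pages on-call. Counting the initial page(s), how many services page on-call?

Round 1 — edge-1 pages on-call (initial).
  app-a: +65 → 65 ≥ 60
  search-1: +60 → 60 ≥ 30
  worker-1: +30 → 30 < 70
Round 2 — app-a, search-1 page on-call.
  lb-1: +15+30 → 45 < 90
  search-2: +60 → 60 < 70
  worker-1: +90 → 120 ≥ 70
  worker-2: +10 → 10 < 120
Round 3 — worker-1 pages on-call.
  search-2: +20 → 80 ≥ 70
Round 4 — search-2 pages on-call.
  lb-1: +20 → 65 < 90
No further pages.

5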